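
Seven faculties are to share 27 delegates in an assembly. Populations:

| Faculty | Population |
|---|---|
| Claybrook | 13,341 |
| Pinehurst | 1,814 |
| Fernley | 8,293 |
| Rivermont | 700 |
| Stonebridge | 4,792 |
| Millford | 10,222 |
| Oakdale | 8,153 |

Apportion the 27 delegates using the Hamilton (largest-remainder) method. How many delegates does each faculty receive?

Total 47315; standard divisor 47315/27 ≈ 1752.407.
Standard quotas: Claybrook 7.6130, Pinehurst 1.0351, Fernley 4.7323, Rivermont 0.3995, Stonebridge 2.7345, Millford 5.8331, Oakdale 4.6525.
Lower quotas: Claybrook 7, Pinehurst 1, Fernley 4, Rivermont 0, Stonebridge 2, Millford 5, Oakdale 4 (sum 23, leaving 4 seats).
Remainders in descending order: Millford 0.8331, Stonebridge 0.7345, Fernley 0.7323, Oakdale 0.6525, Claybrook 0.6130, Rivermont 0.3995, Pinehurst 0.0351.
The surplus seats go to Millford, Stonebridge, Fernley, Oakdale.

Claybrook 7, Pinehurst 1, Fernley 5, Rivermont 0, Stonebridge 3, Millford 6, Oakdale 5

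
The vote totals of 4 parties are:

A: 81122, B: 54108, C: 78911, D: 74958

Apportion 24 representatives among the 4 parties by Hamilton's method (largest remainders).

Standard divisor: 289099 ÷ 24 ≈ 12045.792.
Standard quotas: A 6.7345, B 4.4919, C 6.5509, D 6.2228.
Lower quotas: A 6, B 4, C 6, D 6 (sum 22, leaving 2 seats).
Remainders in descending order: A 0.7345, C 0.5509, B 0.4919, D 0.2228.
Largest remainders: A, C receive the extra seats.

A=7, B=4, C=7, D=6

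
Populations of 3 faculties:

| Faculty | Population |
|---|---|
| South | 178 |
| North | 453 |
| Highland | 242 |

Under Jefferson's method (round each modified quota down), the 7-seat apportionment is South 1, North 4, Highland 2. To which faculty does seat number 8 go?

North

Priority for the next seat is population ÷ (current seats + 1).
Priorities: South 89.000, North 90.600, Highland 80.667.
Highest priority: North.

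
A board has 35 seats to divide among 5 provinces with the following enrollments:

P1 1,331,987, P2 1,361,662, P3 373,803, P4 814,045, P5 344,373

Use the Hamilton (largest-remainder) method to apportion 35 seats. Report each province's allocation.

P1: 11; P2: 11; P3: 3; P4: 7; P5: 3

The standard divisor is 4225870/35 ≈ 120739.143.
Standard quotas: P1 11.0319, P2 11.2777, P3 3.0960, P4 6.7422, P5 2.8522.
Lower quotas: P1 11, P2 11, P3 3, P4 6, P5 2 (sum 33, leaving 2 seats).
Remainders in descending order: P5 0.8522, P4 0.7422, P2 0.2777, P3 0.0960, P1 0.0319.
The surplus seats go to P5, P4.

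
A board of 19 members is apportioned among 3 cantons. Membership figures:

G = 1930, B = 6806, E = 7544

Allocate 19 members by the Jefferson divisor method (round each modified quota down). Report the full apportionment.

G: 2, B: 8, E: 9

Standard divisor 16280/19 ≈ 856.842; standard quotas: G 2.252, B 7.943, E 8.804.
Rounding down gives 2, 7, 8 = 17 seats, so the divisor must be adjusted.
With modified divisor 800: modified quotas G 2.413, B 8.508, E 9.430.
Rounding down: G 2, B 8, E 9 (total 19).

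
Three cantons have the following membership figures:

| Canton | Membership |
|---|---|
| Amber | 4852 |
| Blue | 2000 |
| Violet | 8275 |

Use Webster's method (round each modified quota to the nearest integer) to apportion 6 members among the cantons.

Standard divisor 15127/6 ≈ 2521.167; standard quotas: Amber 1.925, Blue 0.793, Violet 3.282.
Rounding to the nearest integer gives Amber 2, Blue 1, Violet 3 — total 6, matching the house size, so no adjustment is needed.

Amber 2, Blue 1, Violet 3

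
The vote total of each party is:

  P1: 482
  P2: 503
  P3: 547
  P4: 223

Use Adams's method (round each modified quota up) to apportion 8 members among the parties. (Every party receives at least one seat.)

P1 2; P2 2; P3 3; P4 1

Standard divisor 1755/8 ≈ 219.375; standard quotas: P1 2.197, P2 2.293, P3 2.493, P4 1.017.
Rounding up gives 3, 3, 3, 2 = 11 seats, so the divisor must be adjusted.
With modified divisor 260: modified quotas P1 1.854, P2 1.935, P3 2.104, P4 0.858.
Rounding up: P1 2, P2 2, P3 3, P4 1 (total 8).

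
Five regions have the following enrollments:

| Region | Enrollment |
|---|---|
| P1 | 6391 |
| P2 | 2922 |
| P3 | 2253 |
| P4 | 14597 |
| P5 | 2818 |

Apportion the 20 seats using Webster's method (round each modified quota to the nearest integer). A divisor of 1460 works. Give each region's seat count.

With modified divisor 1460: modified quotas P1 4.377, P2 2.001, P3 1.543, P4 9.998, P5 1.930.
Rounding to the nearest integer: P1 4, P2 2, P3 2, P4 10, P5 2 (total 20).

P1: 4; P2: 2; P3: 2; P4: 10; P5: 2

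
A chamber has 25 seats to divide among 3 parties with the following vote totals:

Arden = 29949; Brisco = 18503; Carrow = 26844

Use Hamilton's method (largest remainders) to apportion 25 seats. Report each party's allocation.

Arden 10; Brisco 6; Carrow 9

Standard divisor: 75296 ÷ 25 ≈ 3011.84.
Standard quotas: Arden 9.9438, Brisco 6.1434, Carrow 8.9128.
Lower quotas: Arden 9, Brisco 6, Carrow 8 (sum 23, leaving 2 seats).
Remainders in descending order: Arden 0.9438, Carrow 0.9128, Brisco 0.1434.
Largest remainders: Arden, Carrow receive the extra seats.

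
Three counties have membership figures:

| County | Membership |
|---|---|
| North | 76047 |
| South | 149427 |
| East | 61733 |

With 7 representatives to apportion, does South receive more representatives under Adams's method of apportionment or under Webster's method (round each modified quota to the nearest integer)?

Webster

Adams: North 2, South 3, East 2.
Webster: North 2, South 4, East 1.
South gets 3 under Adams and 4 under Webster.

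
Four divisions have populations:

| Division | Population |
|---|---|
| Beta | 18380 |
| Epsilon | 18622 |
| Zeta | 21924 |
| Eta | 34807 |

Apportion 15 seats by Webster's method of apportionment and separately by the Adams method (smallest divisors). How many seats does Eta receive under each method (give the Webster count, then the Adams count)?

Webster: Beta 3, Epsilon 3, Zeta 3, Eta 6.
Adams: Beta 3, Epsilon 3, Zeta 4, Eta 5.
Eta gets 6 under Webster and 5 under Adams.

6 and 5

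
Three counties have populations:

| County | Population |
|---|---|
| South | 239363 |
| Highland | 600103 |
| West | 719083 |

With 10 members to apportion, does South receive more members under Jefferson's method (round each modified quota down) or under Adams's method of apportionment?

Jefferson: South 1, Highland 4, West 5.
Adams: South 2, Highland 4, West 4.
South gets 1 under Jefferson and 2 under Adams.

Adams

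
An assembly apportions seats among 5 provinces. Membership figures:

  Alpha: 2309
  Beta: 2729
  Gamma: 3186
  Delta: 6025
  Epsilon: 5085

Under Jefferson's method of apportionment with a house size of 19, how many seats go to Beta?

3

Standard divisor 19334/19 ≈ 1017.579; standard quotas: Alpha 2.269, Beta 2.682, Gamma 3.131, Delta 5.921, Epsilon 4.997.
Rounding down gives 2, 2, 3, 5, 4 = 16 seats, so the divisor must be adjusted.
With modified divisor 900: modified quotas Alpha 2.566, Beta 3.032, Gamma 3.540, Delta 6.694, Epsilon 5.650.
Rounding down: Alpha 2, Beta 3, Gamma 3, Delta 6, Epsilon 5 (total 19).
Beta receives 3.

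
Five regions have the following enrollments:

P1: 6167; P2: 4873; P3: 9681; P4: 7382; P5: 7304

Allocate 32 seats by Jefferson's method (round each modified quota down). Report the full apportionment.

P1: 5; P2: 4; P3: 9; P4: 7; P5: 7

Standard divisor 35407/32 ≈ 1106.469; standard quotas: P1 5.574, P2 4.404, P3 8.749, P4 6.672, P5 6.601.
Rounding down gives 5, 4, 8, 6, 6 = 29 seats, so the divisor must be adjusted.
With modified divisor 1040: modified quotas P1 5.930, P2 4.686, P3 9.309, P4 7.098, P5 7.023.
Rounding down: P1 5, P2 4, P3 9, P4 7, P5 7 (total 32).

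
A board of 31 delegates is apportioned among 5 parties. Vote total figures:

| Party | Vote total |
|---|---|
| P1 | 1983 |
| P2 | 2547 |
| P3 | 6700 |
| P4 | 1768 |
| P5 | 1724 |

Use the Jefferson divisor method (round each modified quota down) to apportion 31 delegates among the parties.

P1 4, P2 5, P3 15, P4 4, P5 3

Standard divisor 14722/31 ≈ 474.903; standard quotas: P1 4.176, P2 5.363, P3 14.108, P4 3.723, P5 3.630.
Rounding down gives 4, 5, 14, 3, 3 = 29 seats, so the divisor must be adjusted.
With modified divisor 436: modified quotas P1 4.548, P2 5.842, P3 15.367, P4 4.055, P5 3.954.
Rounding down: P1 4, P2 5, P3 15, P4 4, P5 3 (total 31).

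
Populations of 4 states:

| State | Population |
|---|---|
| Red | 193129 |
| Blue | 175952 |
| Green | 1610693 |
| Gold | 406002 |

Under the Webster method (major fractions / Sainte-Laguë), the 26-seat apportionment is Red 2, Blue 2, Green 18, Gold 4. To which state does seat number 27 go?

Gold

Priority for the next seat is population ÷ (current seats + 0.5).
Priorities: Red 77251.600, Blue 70380.800, Green 87064.486, Gold 90222.667.
Highest priority: Gold.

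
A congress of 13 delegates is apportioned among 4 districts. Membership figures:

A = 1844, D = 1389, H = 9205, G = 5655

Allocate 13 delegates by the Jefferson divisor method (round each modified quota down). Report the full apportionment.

A=1, D=1, H=7, G=4

Standard divisor 18093/13 ≈ 1391.769; standard quotas: A 1.325, D 0.998, H 6.614, G 4.063.
Rounding down gives 1, 0, 6, 4 = 11 seats, so the divisor must be adjusted.
With modified divisor 1200: modified quotas A 1.537, D 1.157, H 7.671, G 4.713.
Rounding down: A 1, D 1, H 7, G 4 (total 13).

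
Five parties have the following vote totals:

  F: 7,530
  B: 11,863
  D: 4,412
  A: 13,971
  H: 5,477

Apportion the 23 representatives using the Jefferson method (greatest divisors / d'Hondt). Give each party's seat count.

F 4, B 6, D 2, A 8, H 3

Standard divisor 43253/23 ≈ 1880.565; standard quotas: F 4.004, B 6.308, D 2.346, A 7.429, H 2.912.
Rounding down gives 4, 6, 2, 7, 2 = 21 seats, so the divisor must be adjusted.
With modified divisor 1700: modified quotas F 4.429, B 6.978, D 2.595, A 8.218, H 3.222.
Rounding down: F 4, B 6, D 2, A 8, H 3 (total 23).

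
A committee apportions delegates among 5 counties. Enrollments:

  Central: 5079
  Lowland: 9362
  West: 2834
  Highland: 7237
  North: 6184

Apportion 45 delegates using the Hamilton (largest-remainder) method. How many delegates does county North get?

Standard divisor: 30696 ÷ 45 ≈ 682.133.
Standard quotas: Central 7.4458, Lowland 13.7246, West 4.1546, Highland 10.6094, North 9.0657.
Lower quotas: Central 7, Lowland 13, West 4, Highland 10, North 9 (sum 43, leaving 2 seats).
Remainders in descending order: Lowland 0.7246, Highland 0.6094, Central 0.4458, West 0.1546, North 0.0657.
The surplus seats go to Lowland, Highland.
North receives 9.

9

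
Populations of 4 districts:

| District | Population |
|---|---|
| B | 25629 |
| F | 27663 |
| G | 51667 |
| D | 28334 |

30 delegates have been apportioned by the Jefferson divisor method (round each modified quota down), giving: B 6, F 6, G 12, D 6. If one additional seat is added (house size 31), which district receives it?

D

Priority for the next seat is population ÷ (current seats + 1).
Priorities: B 3661.286, F 3951.857, G 3974.385, D 4047.714.
Highest priority: D.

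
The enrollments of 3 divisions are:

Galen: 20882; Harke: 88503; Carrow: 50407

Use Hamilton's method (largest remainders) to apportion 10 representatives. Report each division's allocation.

Galen=1, Harke=6, Carrow=3

Standard divisor: 159792 ÷ 10 ≈ 15979.2.
Standard quotas: Galen 1.3068, Harke 5.5386, Carrow 3.1545.
Lower quotas: Galen 1, Harke 5, Carrow 3 (sum 9, leaving 1 seat).
Remainders in descending order: Harke 0.5386, Galen 0.3068, Carrow 0.1545.
The surplus seat goes to Harke.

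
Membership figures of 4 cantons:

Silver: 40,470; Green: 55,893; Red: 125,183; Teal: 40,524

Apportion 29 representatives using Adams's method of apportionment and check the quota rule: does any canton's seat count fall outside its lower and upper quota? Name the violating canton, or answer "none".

Standard quotas: Silver 4.478, Green 6.185, Red 13.852, Teal 4.484.
Adams allocation: Silver 5, Green 6, Red 13, Teal 5.
Every allocation lies between the lower and upper quota.

none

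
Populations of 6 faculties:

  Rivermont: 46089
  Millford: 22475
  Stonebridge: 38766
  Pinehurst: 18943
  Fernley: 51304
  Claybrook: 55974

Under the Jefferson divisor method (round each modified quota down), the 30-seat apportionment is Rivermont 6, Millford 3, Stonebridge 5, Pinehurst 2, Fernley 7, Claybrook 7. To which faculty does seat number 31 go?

Claybrook

Priority for the next seat is population ÷ (current seats + 1).
Priorities: Rivermont 6584.143, Millford 5618.750, Stonebridge 6461.000, Pinehurst 6314.333, Fernley 6413.000, Claybrook 6996.750.
Highest priority: Claybrook.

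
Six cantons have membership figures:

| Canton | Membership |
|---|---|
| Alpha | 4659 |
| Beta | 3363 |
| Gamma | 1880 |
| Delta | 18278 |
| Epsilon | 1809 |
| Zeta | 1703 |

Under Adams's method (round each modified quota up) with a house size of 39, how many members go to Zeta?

Standard divisor 31692/39 ≈ 812.615; standard quotas: Alpha 5.733, Beta 4.138, Gamma 2.314, Delta 22.493, Epsilon 2.226, Zeta 2.096.
Rounding up gives 6, 5, 3, 23, 3, 3 = 43 seats, so the divisor must be adjusted.
With modified divisor 890: modified quotas Alpha 5.235, Beta 3.779, Gamma 2.112, Delta 20.537, Epsilon 2.033, Zeta 1.913.
Rounding up: Alpha 6, Beta 4, Gamma 3, Delta 21, Epsilon 3, Zeta 2 (total 39).
Zeta receives 2.

2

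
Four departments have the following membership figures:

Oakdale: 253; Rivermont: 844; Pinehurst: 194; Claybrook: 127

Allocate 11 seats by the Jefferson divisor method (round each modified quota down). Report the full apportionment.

Oakdale: 2, Rivermont: 7, Pinehurst: 1, Claybrook: 1

Standard divisor 1418/11 ≈ 128.909; standard quotas: Oakdale 1.963, Rivermont 6.547, Pinehurst 1.505, Claybrook 0.985.
Rounding down gives 1, 6, 1, 0 = 8 seats, so the divisor must be adjusted.
With modified divisor 110: modified quotas Oakdale 2.300, Rivermont 7.673, Pinehurst 1.764, Claybrook 1.155.
Rounding down: Oakdale 2, Rivermont 7, Pinehurst 1, Claybrook 1 (total 11).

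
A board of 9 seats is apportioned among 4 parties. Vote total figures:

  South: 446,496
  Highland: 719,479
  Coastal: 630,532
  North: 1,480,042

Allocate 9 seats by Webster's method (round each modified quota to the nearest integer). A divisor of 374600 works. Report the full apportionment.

With modified divisor 374600: modified quotas South 1.192, Highland 1.921, Coastal 1.683, North 3.951.
Rounding to the nearest integer: South 1, Highland 2, Coastal 2, North 4 (total 9).

South 1; Highland 2; Coastal 2; North 4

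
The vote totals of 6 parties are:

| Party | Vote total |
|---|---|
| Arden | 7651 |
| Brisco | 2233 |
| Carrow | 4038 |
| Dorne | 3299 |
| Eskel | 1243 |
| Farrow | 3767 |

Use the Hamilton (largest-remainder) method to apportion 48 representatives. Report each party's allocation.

Total 22231; standard divisor 22231/48 ≈ 463.146.
Standard quotas: Arden 16.5196, Brisco 4.8214, Carrow 8.7186, Dorne 7.1230, Eskel 2.6838, Farrow 8.1335.
Lower quotas: Arden 16, Brisco 4, Carrow 8, Dorne 7, Eskel 2, Farrow 8 (sum 45, leaving 3 seats).
Remainders in descending order: Brisco 0.8214, Carrow 0.7186, Eskel 0.6838, Arden 0.5196, Farrow 0.1335, Dorne 0.1230.
The surplus seats go to Brisco, Carrow, Eskel.

Arden 16, Brisco 5, Carrow 9, Dorne 7, Eskel 3, Farrow 8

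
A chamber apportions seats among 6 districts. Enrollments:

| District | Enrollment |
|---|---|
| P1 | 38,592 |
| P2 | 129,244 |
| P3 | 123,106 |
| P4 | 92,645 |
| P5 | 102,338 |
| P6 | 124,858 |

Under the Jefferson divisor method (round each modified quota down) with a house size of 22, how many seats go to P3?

Standard divisor 610783/22 ≈ 27762.864; standard quotas: P1 1.390, P2 4.655, P3 4.434, P4 3.337, P5 3.686, P6 4.497.
Rounding down gives 1, 4, 4, 3, 3, 4 = 19 seats, so the divisor must be adjusted.
With modified divisor 24800: modified quotas P1 1.556, P2 5.211, P3 4.964, P4 3.736, P5 4.127, P6 5.035.
Rounding down: P1 1, P2 5, P3 4, P4 3, P5 4, P6 5 (total 22).
P3 receives 4.

4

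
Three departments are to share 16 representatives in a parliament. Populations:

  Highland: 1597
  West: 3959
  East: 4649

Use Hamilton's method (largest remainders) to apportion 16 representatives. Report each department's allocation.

Highland 3, West 6, East 7

Standard divisor: 10205 ÷ 16 ≈ 637.812.
Standard quotas: Highland 2.504, West 6.207, East 7.289.
Lower quotas: Highland 2, West 6, East 7 (sum 15, leaving 1 seat).
Remainders in descending order: Highland 0.504, East 0.289, West 0.207.
The surplus seat goes to Highland.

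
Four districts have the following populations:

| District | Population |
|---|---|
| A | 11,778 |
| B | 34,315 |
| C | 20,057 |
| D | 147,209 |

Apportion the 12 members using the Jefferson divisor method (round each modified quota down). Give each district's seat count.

Standard divisor 213359/12 ≈ 17779.917; standard quotas: A 0.662, B 1.930, C 1.128, D 8.280.
Rounding down gives 0, 1, 1, 8 = 10 seats, so the divisor must be adjusted.
With modified divisor 15500: modified quotas A 0.760, B 2.214, C 1.294, D 9.497.
Rounding down: A 0, B 2, C 1, D 9 (total 12).

A: 0; B: 2; C: 1; D: 9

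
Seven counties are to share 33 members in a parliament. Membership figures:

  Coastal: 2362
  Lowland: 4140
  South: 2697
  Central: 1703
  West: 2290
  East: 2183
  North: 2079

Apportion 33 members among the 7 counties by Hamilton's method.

The standard divisor is 17454/33 ≈ 528.909.
Standard quotas: Coastal 4.466, Lowland 7.827, South 5.099, Central 3.220, West 4.330, East 4.127, North 3.931.
Lower quotas: Coastal 4, Lowland 7, South 5, Central 3, West 4, East 4, North 3 (sum 30, leaving 3 seats).
Remainders in descending order: North 0.931, Lowland 0.827, Coastal 0.466, West 0.330, Central 0.220, East 0.127, South 0.099.
The surplus seats go to North, Lowland, Coastal.

Coastal=5, Lowland=8, South=5, Central=3, West=4, East=4, North=4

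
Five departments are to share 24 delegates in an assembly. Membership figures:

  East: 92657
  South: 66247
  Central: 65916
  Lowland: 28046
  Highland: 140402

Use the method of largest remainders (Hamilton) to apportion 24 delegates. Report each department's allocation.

Standard divisor: 393268 ÷ 24 ≈ 16386.167.
Standard quotas: East 5.6546, South 4.0429, Central 4.0227, Lowland 1.7116, Highland 8.5683.
Lower quotas: East 5, South 4, Central 4, Lowland 1, Highland 8 (sum 22, leaving 2 seats).
Remainders in descending order: Lowland 0.7116, East 0.6546, Highland 0.5683, South 0.0429, Central 0.0227.
Largest remainders: Lowland, East receive the extra seats.

East: 6, South: 4, Central: 4, Lowland: 2, Highland: 8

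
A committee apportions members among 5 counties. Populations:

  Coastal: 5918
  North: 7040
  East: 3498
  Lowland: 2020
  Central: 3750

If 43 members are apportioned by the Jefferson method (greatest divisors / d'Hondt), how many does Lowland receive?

4

Standard divisor 22226/43 ≈ 516.884; standard quotas: Coastal 11.449, North 13.620, East 6.767, Lowland 3.908, Central 7.255.
Rounding down gives 11, 13, 6, 3, 7 = 40 seats, so the divisor must be adjusted.
With modified divisor 496: modified quotas Coastal 11.931, North 14.194, East 7.052, Lowland 4.073, Central 7.560.
Rounding down: Coastal 11, North 14, East 7, Lowland 4, Central 7 (total 43).
Lowland receives 4.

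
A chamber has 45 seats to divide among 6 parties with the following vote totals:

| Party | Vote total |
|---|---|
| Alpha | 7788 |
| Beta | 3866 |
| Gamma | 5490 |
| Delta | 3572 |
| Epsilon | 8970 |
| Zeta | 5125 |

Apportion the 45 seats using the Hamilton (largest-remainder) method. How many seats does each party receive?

The standard divisor is 34811/45 ≈ 773.578.
Standard quotas: Alpha 10.0675, Beta 4.9976, Gamma 7.0969, Delta 4.6175, Epsilon 11.5955, Zeta 6.6251.
Lower quotas: Alpha 10, Beta 4, Gamma 7, Delta 4, Epsilon 11, Zeta 6 (sum 42, leaving 3 seats).
Remainders in descending order: Beta 0.9976, Zeta 0.6251, Delta 0.6175, Epsilon 0.5955, Gamma 0.0969, Alpha 0.0675.
The surplus seats go to Beta, Zeta, Delta.

Alpha=10; Beta=5; Gamma=7; Delta=5; Epsilon=11; Zeta=7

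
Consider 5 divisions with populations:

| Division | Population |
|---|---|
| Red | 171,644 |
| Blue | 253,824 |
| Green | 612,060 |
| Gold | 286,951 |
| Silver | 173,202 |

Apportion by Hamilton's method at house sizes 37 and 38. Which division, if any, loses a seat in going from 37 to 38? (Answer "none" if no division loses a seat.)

At 37 seats: Red 4, Blue 6, Green 15, Gold 7, Silver 5.
At 38 seats: Red 4, Blue 7, Green 16, Gold 7, Silver 4.
Silver drops from 5 to 4.

Silver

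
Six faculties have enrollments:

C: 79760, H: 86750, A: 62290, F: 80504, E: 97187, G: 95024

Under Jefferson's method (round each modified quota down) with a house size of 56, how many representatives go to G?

Standard divisor 501515/56 ≈ 8955.625; standard quotas: C 8.906, H 9.687, A 6.955, F 8.989, E 10.852, G 10.611.
Rounding down gives 8, 9, 6, 8, 10, 10 = 51 seats, so the divisor must be adjusted.
With modified divisor 8657: modified quotas C 9.213, H 10.021, A 7.195, F 9.299, E 11.226, G 10.977.
Rounding down: C 9, H 10, A 7, F 9, E 11, G 10 (total 56).
G receives 10.

10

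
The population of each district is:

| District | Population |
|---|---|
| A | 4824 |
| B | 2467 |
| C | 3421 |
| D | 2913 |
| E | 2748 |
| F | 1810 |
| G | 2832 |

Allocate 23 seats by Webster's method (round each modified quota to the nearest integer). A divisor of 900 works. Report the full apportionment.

With modified divisor 900: modified quotas A 5.360, B 2.741, C 3.801, D 3.237, E 3.053, F 2.011, G 3.147.
Rounding to the nearest integer: A 5, B 3, C 4, D 3, E 3, F 2, G 3 (total 23).

A 5, B 3, C 4, D 3, E 3, F 2, G 3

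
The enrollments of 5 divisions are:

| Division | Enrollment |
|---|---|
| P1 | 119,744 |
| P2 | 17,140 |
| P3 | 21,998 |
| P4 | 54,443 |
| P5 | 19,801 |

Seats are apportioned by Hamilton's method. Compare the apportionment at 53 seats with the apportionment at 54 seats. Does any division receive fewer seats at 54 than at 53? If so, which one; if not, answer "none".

P5

At 53 seats: P1 27, P2 4, P3 5, P4 12, P5 5.
At 54 seats: P1 28, P2 4, P3 5, P4 13, P5 4.
P5 drops from 5 to 4.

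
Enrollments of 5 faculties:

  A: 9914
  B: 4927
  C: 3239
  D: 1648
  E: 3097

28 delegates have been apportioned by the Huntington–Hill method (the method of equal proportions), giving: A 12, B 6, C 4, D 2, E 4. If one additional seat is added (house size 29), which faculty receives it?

Priority for the next seat is population ÷ (√(s·(s+1))).
Priorities: A 793.755, B 760.253, C 724.262, D 672.793, E 692.510.
Highest priority: A.

A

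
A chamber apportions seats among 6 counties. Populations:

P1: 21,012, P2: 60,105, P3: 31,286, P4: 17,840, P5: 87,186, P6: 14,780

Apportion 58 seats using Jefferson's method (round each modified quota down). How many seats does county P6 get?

3

Standard divisor 232209/58 ≈ 4003.603; standard quotas: P1 5.248, P2 15.013, P3 7.814, P4 4.456, P5 21.777, P6 3.692.
Rounding down gives 5, 15, 7, 4, 21, 3 = 55 seats, so the divisor must be adjusted.
With modified divisor 3770: modified quotas P1 5.573, P2 15.943, P3 8.299, P4 4.732, P5 23.126, P6 3.920.
Rounding down: P1 5, P2 15, P3 8, P4 4, P5 23, P6 3 (total 58).
P6 receives 3.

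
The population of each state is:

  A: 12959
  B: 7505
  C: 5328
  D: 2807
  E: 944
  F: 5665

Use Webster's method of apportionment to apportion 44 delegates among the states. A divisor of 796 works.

A 16, B 9, C 7, D 4, E 1, F 7

With modified divisor 796: modified quotas A 16.280, B 9.428, C 6.693, D 3.526, E 1.186, F 7.117.
Rounding to the nearest integer: A 16, B 9, C 7, D 4, E 1, F 7 (total 44).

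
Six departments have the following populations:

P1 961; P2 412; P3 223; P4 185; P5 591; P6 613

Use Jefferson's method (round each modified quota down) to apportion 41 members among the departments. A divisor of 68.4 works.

With modified divisor 68.4: modified quotas P1 14.050, P2 6.023, P3 3.260, P4 2.705, P5 8.640, P6 8.962.
Rounding down: P1 14, P2 6, P3 3, P4 2, P5 8, P6 8 (total 41).

P1 14, P2 6, P3 3, P4 2, P5 8, P6 8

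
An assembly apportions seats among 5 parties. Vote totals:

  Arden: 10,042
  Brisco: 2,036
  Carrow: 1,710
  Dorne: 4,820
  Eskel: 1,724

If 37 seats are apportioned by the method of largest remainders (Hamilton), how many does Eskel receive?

Standard divisor: 20332 ÷ 37 ≈ 549.514.
Standard quotas: Arden 18.2743, Brisco 3.7051, Carrow 3.1118, Dorne 8.7714, Eskel 3.1373.
Lower quotas: Arden 18, Brisco 3, Carrow 3, Dorne 8, Eskel 3 (sum 35, leaving 2 seats).
Remainders in descending order: Dorne 0.7714, Brisco 0.7051, Arden 0.2743, Eskel 0.1373, Carrow 0.1118.
The surplus seats go to Dorne, Brisco.
Eskel receives 3.

3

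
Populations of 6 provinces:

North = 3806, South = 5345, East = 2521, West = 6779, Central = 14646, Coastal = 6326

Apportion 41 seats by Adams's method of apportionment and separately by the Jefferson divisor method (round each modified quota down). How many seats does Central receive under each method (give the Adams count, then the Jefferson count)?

Adams: North 4, South 6, East 3, West 7, Central 14, Coastal 7.
Jefferson: North 4, South 5, East 2, West 7, Central 16, Coastal 7.
Central gets 14 under Adams and 16 under Jefferson.

14 and 16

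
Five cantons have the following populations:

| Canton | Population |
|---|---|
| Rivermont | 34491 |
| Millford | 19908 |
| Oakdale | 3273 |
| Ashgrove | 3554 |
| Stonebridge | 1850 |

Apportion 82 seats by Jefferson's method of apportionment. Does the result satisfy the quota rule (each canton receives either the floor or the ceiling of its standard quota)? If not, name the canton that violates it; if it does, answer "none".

Rivermont

Standard quotas: Rivermont 44.839, Millford 25.881, Oakdale 4.255, Ashgrove 4.620, Stonebridge 2.405.
Jefferson allocation: Rivermont 46, Millford 26, Oakdale 4, Ashgrove 4, Stonebridge 2.
Rivermont has quota 44.839 (lower 44, upper 45) but receives 46 — outside the quota interval.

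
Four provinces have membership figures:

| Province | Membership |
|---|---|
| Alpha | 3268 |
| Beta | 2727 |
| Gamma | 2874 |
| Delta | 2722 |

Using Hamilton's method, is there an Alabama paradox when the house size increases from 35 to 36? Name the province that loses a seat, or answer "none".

At 35 seats: Alpha 10, Beta 8, Gamma 9, Delta 8.
At 36 seats: Alpha 10, Beta 9, Gamma 9, Delta 8.
No province's allocation decreased.

none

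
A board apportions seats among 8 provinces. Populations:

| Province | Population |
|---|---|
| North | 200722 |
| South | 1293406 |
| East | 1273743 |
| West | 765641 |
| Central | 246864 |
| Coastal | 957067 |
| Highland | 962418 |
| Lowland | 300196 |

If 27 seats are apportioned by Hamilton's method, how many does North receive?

1

Total 6000057; standard divisor 6000057/27 ≈ 222224.333.
Standard quotas: North 0.9032, South 5.8203, East 5.7318, West 3.4454, Central 1.1109, Coastal 4.3068, Highland 4.3308, Lowland 1.3509.
Lower quotas: North 0, South 5, East 5, West 3, Central 1, Coastal 4, Highland 4, Lowland 1 (sum 23, leaving 4 seats).
Remainders in descending order: North 0.9032, South 0.8203, East 0.7318, West 0.4454, Lowland 0.3509, Highland 0.3308, Coastal 0.3068, Central 0.1109.
The surplus seats go to North, South, East, West.
North receives 1.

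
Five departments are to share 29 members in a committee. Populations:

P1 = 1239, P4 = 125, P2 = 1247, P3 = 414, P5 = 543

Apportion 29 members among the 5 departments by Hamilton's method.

Standard divisor: 3568 ÷ 29 ≈ 123.034.
Standard quotas: P1 10.070, P4 1.016, P2 10.135, P3 3.365, P5 4.413.
Lower quotas: P1 10, P4 1, P2 10, P3 3, P5 4 (sum 28, leaving 1 seat).
Remainders in descending order: P5 0.413, P3 0.365, P2 0.135, P1 0.070, P4 0.016.
The surplus seat goes to P5.

P1: 10; P4: 1; P2: 10; P3: 3; P5: 5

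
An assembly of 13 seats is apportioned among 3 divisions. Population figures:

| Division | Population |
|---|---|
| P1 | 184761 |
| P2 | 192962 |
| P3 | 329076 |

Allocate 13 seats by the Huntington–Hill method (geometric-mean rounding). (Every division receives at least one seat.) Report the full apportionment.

P1: 3, P2: 4, P3: 6

With divisor 54520: modified quotas P1 3.389, P2 3.539, P3 6.036.
Geometric-mean thresholds: P1 √(3·4)=3.464, P2 √(3·4)=3.464, P3 √(6·7)=6.481.
Each quota rounded against its threshold gives P1 3, P2 4, P3 6 (total 13).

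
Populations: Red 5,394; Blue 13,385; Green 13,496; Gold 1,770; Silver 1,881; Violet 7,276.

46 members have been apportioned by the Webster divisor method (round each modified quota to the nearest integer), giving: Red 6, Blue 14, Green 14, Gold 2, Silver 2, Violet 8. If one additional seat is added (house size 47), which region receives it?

Green

Priority for the next seat is population ÷ (current seats + 0.5).
Priorities: Red 829.846, Blue 923.103, Green 930.759, Gold 708.000, Silver 752.400, Violet 856.000.
Highest priority: Green.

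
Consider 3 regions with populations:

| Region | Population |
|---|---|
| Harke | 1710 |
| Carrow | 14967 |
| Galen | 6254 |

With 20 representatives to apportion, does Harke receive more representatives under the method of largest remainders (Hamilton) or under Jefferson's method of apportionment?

Hamilton: Harke 2, Carrow 13, Galen 5.
Jefferson: Harke 1, Carrow 14, Galen 5.
Harke gets 2 under Hamilton and 1 under Jefferson.

Hamilton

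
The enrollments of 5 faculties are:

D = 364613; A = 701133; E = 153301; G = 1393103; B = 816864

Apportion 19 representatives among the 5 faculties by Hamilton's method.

Total 3429014; standard divisor 3429014/19 ≈ 180474.421.
Standard quotas: D 2.0203, A 3.8849, E 0.8494, G 7.7191, B 4.5262.
Lower quotas: D 2, A 3, E 0, G 7, B 4 (sum 16, leaving 3 seats).
Remainders in descending order: A 0.8849, E 0.8494, G 0.7191, B 0.5262, D 0.0203.
Largest remainders: A, E, G receive the extra seats.

D 2, A 4, E 1, G 8, B 4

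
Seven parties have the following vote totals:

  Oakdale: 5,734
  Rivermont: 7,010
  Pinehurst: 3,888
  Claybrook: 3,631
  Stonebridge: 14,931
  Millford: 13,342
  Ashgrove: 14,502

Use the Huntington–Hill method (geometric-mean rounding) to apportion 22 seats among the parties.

Oakdale: 2, Rivermont: 3, Pinehurst: 1, Claybrook: 1, Stonebridge: 5, Millford: 5, Ashgrove: 5

With divisor 2806: modified quotas Oakdale 2.043, Rivermont 2.498, Pinehurst 1.386, Claybrook 1.294, Stonebridge 5.321, Millford 4.755, Ashgrove 5.168.
Geometric-mean thresholds: Oakdale √(2·3)=2.449, Rivermont √(2·3)=2.449, Pinehurst √(1·2)=1.414, Claybrook √(1·2)=1.414, Stonebridge √(5·6)=5.477, Millford √(4·5)=4.472, Ashgrove √(5·6)=5.477.
Each quota rounded against its threshold gives Oakdale 2, Rivermont 3, Pinehurst 1, Claybrook 1, Stonebridge 5, Millford 5, Ashgrove 5 (total 22).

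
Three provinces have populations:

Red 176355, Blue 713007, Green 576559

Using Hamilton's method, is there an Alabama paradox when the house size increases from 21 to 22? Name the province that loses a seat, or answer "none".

At 21 seats: Red 3, Blue 10, Green 8.
At 22 seats: Red 2, Blue 11, Green 9.
Red drops from 3 to 2.

Red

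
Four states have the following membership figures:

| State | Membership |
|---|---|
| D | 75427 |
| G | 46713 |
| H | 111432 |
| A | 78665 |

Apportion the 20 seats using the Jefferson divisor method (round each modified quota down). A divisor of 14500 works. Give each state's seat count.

D 5; G 3; H 7; A 5

With modified divisor 14500: modified quotas D 5.202, G 3.222, H 7.685, A 5.425.
Rounding down: D 5, G 3, H 7, A 5 (total 20).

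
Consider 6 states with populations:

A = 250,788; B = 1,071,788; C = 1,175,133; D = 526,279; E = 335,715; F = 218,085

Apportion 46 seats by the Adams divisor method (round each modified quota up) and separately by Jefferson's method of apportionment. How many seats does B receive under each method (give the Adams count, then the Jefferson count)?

Adams: A 3, B 13, C 15, D 7, E 5, F 3.
Jefferson: A 3, B 14, C 16, D 7, E 4, F 2.
B gets 13 under Adams and 14 under Jefferson.

13 and 14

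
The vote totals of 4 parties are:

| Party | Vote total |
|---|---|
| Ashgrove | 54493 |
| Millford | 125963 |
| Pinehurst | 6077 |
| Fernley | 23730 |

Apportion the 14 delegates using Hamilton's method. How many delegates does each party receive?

Ashgrove: 4; Millford: 8; Pinehurst: 0; Fernley: 2

Total 210263; standard divisor 210263/14 ≈ 15018.786.
Standard quotas: Ashgrove 3.6283, Millford 8.3870, Pinehurst 0.4046, Fernley 1.5800.
Lower quotas: Ashgrove 3, Millford 8, Pinehurst 0, Fernley 1 (sum 12, leaving 2 seats).
Remainders in descending order: Ashgrove 0.6283, Fernley 0.5800, Pinehurst 0.4046, Millford 0.3870.
Largest remainders: Ashgrove, Fernley receive the extra seats.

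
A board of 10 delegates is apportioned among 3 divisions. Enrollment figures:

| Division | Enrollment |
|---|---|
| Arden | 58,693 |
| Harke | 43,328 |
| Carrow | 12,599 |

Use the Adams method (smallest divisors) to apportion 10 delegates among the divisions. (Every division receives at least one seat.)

Standard divisor 114620/10 ≈ 11462; standard quotas: Arden 5.121, Harke 3.780, Carrow 1.099.
Rounding up gives 6, 4, 2 = 12 seats, so the divisor must be adjusted.
With modified divisor 13500: modified quotas Arden 4.348, Harke 3.209, Carrow 0.933.
Rounding up: Arden 5, Harke 4, Carrow 1 (total 10).

Arden: 5, Harke: 4, Carrow: 1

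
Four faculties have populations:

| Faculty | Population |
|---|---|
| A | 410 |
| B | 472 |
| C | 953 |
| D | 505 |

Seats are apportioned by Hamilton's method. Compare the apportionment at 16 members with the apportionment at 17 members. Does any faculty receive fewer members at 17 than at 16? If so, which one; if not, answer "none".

At 16 seats: A 3, B 3, C 7, D 3.
At 17 seats: A 3, B 3, C 7, D 4.
No faculty's allocation decreased.

none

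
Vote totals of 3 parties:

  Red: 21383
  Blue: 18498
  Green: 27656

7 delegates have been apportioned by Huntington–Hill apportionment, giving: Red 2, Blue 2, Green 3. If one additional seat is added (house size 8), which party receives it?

Priority for the next seat is population ÷ (√(s·(s+1))).
Priorities: Red 8729.573, Blue 7551.777, Green 7983.600.
Highest priority: Red.

Red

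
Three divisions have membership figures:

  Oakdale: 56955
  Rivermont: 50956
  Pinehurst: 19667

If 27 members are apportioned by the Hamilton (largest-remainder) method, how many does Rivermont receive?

Standard divisor: 127578 ÷ 27 ≈ 4725.111.
Standard quotas: Oakdale 12.0537, Rivermont 10.7841, Pinehurst 4.1622.
Lower quotas: Oakdale 12, Rivermont 10, Pinehurst 4 (sum 26, leaving 1 seat).
Remainders in descending order: Rivermont 0.7841, Pinehurst 0.1622, Oakdale 0.0537.
Largest remainder: Rivermont receives the extra seat.
Rivermont receives 11.

11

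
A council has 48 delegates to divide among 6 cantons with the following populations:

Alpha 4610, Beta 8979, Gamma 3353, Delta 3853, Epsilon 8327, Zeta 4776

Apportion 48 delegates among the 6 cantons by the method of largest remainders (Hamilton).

Standard divisor: 33898 ÷ 48 ≈ 706.208.
Standard quotas: Alpha 6.5278, Beta 12.7144, Gamma 4.7479, Delta 5.4559, Epsilon 11.7911, Zeta 6.7629.
Lower quotas: Alpha 6, Beta 12, Gamma 4, Delta 5, Epsilon 11, Zeta 6 (sum 44, leaving 4 seats).
Remainders in descending order: Epsilon 0.7911, Zeta 0.7629, Gamma 0.7479, Beta 0.7144, Alpha 0.5278, Delta 0.4559.
The surplus seats go to Epsilon, Zeta, Gamma, Beta.

Alpha: 6, Beta: 13, Gamma: 5, Delta: 5, Epsilon: 12, Zeta: 7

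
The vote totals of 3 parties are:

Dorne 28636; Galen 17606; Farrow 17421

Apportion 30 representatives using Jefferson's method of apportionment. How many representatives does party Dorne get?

14

Standard divisor 63663/30 ≈ 2122.1; standard quotas: Dorne 13.494, Galen 8.296, Farrow 8.209.
Rounding down gives 13, 8, 8 = 29 seats, so the divisor must be adjusted.
With modified divisor 2000: modified quotas Dorne 14.318, Galen 8.803, Farrow 8.710.
Rounding down: Dorne 14, Galen 8, Farrow 8 (total 30).
Dorne receives 14.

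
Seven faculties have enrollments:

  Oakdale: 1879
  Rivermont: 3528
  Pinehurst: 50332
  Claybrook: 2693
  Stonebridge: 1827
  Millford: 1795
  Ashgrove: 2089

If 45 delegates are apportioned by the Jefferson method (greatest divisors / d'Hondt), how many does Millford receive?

1

Standard divisor 64143/45 ≈ 1425.4; standard quotas: Oakdale 1.318, Rivermont 2.475, Pinehurst 35.311, Claybrook 1.889, Stonebridge 1.282, Millford 1.259, Ashgrove 1.466.
Rounding down gives 1, 2, 35, 1, 1, 1, 1 = 42 seats, so the divisor must be adjusted.
With modified divisor 1331.12: modified quotas Oakdale 1.412, Rivermont 2.650, Pinehurst 37.812, Claybrook 2.023, Stonebridge 1.373, Millford 1.348, Ashgrove 1.569.
Rounding down: Oakdale 1, Rivermont 2, Pinehurst 37, Claybrook 2, Stonebridge 1, Millford 1, Ashgrove 1 (total 45).
Millford receives 1.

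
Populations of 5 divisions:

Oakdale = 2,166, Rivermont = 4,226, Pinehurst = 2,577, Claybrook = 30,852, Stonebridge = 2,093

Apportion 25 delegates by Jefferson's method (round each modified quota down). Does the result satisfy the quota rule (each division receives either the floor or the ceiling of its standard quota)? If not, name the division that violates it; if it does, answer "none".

Standard quotas: Oakdale 1.292, Rivermont 2.521, Pinehurst 1.537, Claybrook 18.402, Stonebridge 1.248.
Jefferson allocation: Oakdale 1, Rivermont 2, Pinehurst 1, Claybrook 20, Stonebridge 1.
Claybrook has quota 18.402 (lower 18, upper 19) but receives 20 — outside the quota interval.

Claybrook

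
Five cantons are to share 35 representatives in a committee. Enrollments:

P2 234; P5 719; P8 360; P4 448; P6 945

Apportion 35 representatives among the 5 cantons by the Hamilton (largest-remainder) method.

Total 2706; standard divisor 2706/35 ≈ 77.314.
Standard quotas: P2 3.027, P5 9.300, P8 4.656, P4 5.795, P6 12.223.
Lower quotas: P2 3, P5 9, P8 4, P4 5, P6 12 (sum 33, leaving 2 seats).
Remainders in descending order: P4 0.795, P8 0.656, P5 0.300, P6 0.223, P2 0.027.
The surplus seats go to P4, P8.

P2 3, P5 9, P8 5, P4 6, P6 12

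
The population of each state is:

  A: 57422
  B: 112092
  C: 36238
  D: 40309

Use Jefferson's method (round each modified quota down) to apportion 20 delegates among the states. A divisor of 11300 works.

With modified divisor 11300: modified quotas A 5.082, B 9.920, C 3.207, D 3.567.
Rounding down: A 5, B 9, C 3, D 3 (total 20).

A=5, B=9, C=3, D=3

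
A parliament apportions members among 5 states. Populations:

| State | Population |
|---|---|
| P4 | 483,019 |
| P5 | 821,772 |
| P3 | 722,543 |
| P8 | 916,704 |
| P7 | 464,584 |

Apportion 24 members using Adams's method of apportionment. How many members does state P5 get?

Standard divisor 3408622/24 ≈ 142025.917; standard quotas: P4 3.401, P5 5.786, P3 5.087, P8 6.454, P7 3.271.
Rounding up gives 4, 6, 6, 7, 4 = 27 seats, so the divisor must be adjusted.
With modified divisor 157900: modified quotas P4 3.059, P5 5.204, P3 4.576, P8 5.806, P7 2.942.
Rounding up: P4 4, P5 6, P3 5, P8 6, P7 3 (total 24).
P5 receives 6.

6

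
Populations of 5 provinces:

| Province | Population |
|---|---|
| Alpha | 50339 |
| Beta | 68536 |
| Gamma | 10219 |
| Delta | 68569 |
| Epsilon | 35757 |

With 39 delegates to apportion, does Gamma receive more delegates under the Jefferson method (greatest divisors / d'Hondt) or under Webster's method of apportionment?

Webster

Jefferson: Alpha 8, Beta 12, Gamma 1, Delta 12, Epsilon 6.
Webster: Alpha 8, Beta 11, Gamma 2, Delta 12, Epsilon 6.
Gamma gets 1 under Jefferson and 2 under Webster.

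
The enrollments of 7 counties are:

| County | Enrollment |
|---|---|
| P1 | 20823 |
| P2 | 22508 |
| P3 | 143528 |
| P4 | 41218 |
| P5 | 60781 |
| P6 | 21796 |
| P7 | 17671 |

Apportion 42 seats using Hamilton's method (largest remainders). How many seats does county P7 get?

Standard divisor: 328325 ÷ 42 ≈ 7817.262.
Standard quotas: P1 2.6637, P2 2.8793, P3 18.3604, P4 5.2727, P5 7.7752, P6 2.7882, P7 2.2605.
Lower quotas: P1 2, P2 2, P3 18, P4 5, P5 7, P6 2, P7 2 (sum 38, leaving 4 seats).
Remainders in descending order: P2 0.8793, P6 0.7882, P5 0.7752, P1 0.6637, P3 0.3604, P4 0.2727, P7 0.2605.
The surplus seats go to P2, P6, P5, P1.
P7 receives 2.

2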